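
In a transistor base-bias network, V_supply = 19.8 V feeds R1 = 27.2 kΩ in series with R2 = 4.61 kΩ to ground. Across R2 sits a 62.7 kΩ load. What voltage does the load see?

V_out ≈ 2.70 V

First combine the lower leg with the load: R2 ‖ R_L = 4.294 kΩ.
Voltage divider with the loaded lower leg: V_out = 19.8 × 4.294/(27.2 + 4.294) = 19.8 × 0.1364 = 2.700 V.
(Unloaded it would be 2.87 V; the load pulls it down.)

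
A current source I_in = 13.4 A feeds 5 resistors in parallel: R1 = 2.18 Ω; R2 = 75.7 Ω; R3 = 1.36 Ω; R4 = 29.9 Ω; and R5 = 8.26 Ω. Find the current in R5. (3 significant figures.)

I ≈ 1.19 A

Total conductance ΣG = 1/2.18 + 1/75.7 + 1/1.36 + 1/29.9 + 1/8.26 = 1.362 (units of 1/Ω).
Current divider: I(R5) = I_in · G_k/ΣG = 13.4 × (0.1211/1.362) = 13.4 × 0.08891 = 1.191 A.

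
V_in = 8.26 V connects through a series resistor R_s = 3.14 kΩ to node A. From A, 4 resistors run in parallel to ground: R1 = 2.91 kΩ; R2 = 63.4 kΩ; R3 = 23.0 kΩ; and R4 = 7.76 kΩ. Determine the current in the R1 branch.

Combine the parallel branches: R_p = (1/2.91 + 1/63.4 + 1/23.0 + 1/7.76)⁻¹ = 1.881 kΩ.
V_A = 8.26 × 1.881/5.021 = 3.094 V.
I(R1) = V_A / R1 = 3.094/2.91 = 1.063 mA.

I ≈ 1.06 mA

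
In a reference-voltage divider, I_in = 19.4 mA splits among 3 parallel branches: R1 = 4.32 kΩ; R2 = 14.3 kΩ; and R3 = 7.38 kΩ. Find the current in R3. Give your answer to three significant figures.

ΣG = 1/4.32 + 1/14.3 + 1/7.38 = 0.4369.
R3 takes the fraction G_k/ΣG = 0.1355/0.4369 = 0.3101, so I = 19.4 × 0.3101 = 6.017 mA.

I ≈ 6.02 mA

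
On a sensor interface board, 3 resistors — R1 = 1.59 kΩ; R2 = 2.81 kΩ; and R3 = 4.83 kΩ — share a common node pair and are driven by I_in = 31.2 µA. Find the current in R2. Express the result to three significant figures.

I ≈ 9.32 µA

Total conductance ΣG = 1/1.59 + 1/2.81 + 1/4.83 = 1.192 (units of 1/kΩ).
R2 takes the fraction G_k/ΣG = 0.3559/1.192 = 0.2986, so I = 31.2 × 0.2986 = 9.316 µA.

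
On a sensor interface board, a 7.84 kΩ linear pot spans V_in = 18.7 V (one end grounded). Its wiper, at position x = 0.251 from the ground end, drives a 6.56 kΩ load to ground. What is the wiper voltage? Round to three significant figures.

The pot divides into 5.872 kΩ above the wiper and 1.968 kΩ below.
(x·R_p) ‖ R_L = 1.514 kΩ.
Loaded-divider output: V_out = 18.7 × 0.2050 = 3.833 V.

V_out ≈ 3.83 V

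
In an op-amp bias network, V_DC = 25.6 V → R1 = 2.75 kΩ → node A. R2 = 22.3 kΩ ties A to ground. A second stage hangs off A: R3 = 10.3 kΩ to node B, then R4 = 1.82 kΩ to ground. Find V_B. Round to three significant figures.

The second stage (R3 + R4 = 12.12 kΩ) loads node A in parallel with R2.
Effective lower resistance at A: R2 ‖ 12.12 = 7.852 kΩ.
First divider: V_A = V_DC · 7.852/(2.75 + 7.852) = 18.96 V.
Stage 2 is unloaded, so V_B = V_A · R4/(R3+R4) = 18.96 × 1.82/12.12 = 2.847 V.

V_B ≈ 2.85 V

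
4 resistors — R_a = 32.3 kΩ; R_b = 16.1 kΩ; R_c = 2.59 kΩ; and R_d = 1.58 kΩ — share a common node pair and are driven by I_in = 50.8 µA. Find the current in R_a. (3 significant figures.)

Conductances: ΣG = 1/32.3 + 1/16.1 + 1/2.59 + 1/1.58 = 1.112 (1/kΩ).
R_a takes the fraction G_k/ΣG = 0.03096/1.112 = 0.02784, so I = 50.8 × 0.02784 = 1.414 µA.

I ≈ 1.41 µA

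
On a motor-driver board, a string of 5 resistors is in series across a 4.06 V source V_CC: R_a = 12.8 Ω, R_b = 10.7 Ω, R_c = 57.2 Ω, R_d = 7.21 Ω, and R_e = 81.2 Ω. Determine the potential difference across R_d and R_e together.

Series total: ΣR = 12.8 + 10.7 + 57.2 + 7.21 + 81.2 = 169.1 Ω.
R_{R_d..R_e} = 7.21 + 81.2 = 88.41 Ω.
Voltage divider: V = V_CC · (88.41 / 169.1) = 4.06 × 0.5228 = 2.123 V.

V ≈ 2.12 V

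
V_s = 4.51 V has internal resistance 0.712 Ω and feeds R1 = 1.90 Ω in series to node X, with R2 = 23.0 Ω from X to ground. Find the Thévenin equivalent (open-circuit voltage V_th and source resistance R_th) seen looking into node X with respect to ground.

V_th ≈ 4.05 V, R_th ≈ 2.35 Ω

R1' = 0.712 + 1.90 = 2.612 Ω (source resistance + R1).
Open-circuit (no load on X): V_th = V_s · R2/(R1' + R2) = 4.51 × 23.0/(2.612 + 23.0) = 4.050 V.
With V_s suppressed (replaced by a short), R_th = R1' ‖ R2 = (2.612 × 23.0)/(2.612 + 23.0) = 2.346 Ω.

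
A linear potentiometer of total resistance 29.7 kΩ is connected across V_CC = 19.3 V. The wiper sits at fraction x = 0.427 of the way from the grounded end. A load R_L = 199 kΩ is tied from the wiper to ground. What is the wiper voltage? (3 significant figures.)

V_out ≈ 7.95 V

Split the track: R_lower = x·R_p = 12.68 kΩ, R_upper = (1−x)·R_p = 17.02 kΩ.
(x·R_p) ‖ R_L = 11.92 kΩ.
Then V_out = V_CC · 11.92/(17.02 + 11.92) = 7.951 V.
(Unloaded: V_out = x·V_CC = 8.24 V.)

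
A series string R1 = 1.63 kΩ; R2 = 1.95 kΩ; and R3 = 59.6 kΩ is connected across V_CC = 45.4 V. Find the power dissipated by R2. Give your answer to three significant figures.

The common current is I = 45.4/63.18 = 0.7186 mA.
P(R2) = I²·R2 = (0.7186)² × 1.95 = 1.007 mW.

P ≈ 1.01 mW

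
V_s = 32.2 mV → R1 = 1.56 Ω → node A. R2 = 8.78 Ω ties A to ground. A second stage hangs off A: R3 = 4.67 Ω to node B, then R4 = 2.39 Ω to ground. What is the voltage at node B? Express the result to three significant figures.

V_B ≈ 7.79 mV

Node A sees R2 in parallel with the series input of stage 2, R3 + R4 = 7.060 Ω.
Effective lower resistance at A: R2 ‖ 7.060 = 3.913 Ω.
So V_A = 32.2 × 0.7150 = 23.02 mV.
V_B = V_A × 0.3385 = 7.794 mV.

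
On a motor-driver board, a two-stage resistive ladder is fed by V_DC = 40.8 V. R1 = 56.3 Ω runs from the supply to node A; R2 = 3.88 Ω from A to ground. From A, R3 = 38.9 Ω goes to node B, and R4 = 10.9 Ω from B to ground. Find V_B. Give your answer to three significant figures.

V_B ≈ 0.537 V

Node A sees R2 in parallel with the series input of stage 2, R3 + R4 = 49.80 Ω.
Effective lower resistance at A: R2 ‖ 49.80 = 3.600 Ω.
So V_A = 40.8 × 0.06009 = 2.452 V.
Then the unloaded second divider: V_B = V_A × R4/(R3+R4) = 2.452 × 0.2189 = 0.5366 V.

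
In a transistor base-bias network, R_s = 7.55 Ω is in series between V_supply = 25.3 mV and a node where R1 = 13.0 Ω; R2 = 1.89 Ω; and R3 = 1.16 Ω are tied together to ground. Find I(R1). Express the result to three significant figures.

I ≈ 0.161 mA

Parallel bank: R_p = 1/(1/13.0 + 1/1.89 + 1/1.16) = 0.6812 Ω.
V_A by voltage divider: V_A = 25.3 × 0.6812/(7.55 + 0.6812) = 2.094 mV.
I(R1) = V_A / R1 = 2.094/13.0 = 0.1611 mA.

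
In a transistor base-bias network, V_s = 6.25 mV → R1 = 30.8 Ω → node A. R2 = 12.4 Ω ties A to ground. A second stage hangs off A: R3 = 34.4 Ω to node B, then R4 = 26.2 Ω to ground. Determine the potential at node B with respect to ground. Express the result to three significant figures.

Node A sees R2 in parallel with the series input of stage 2, R3 + R4 = 60.60 Ω.
Effective lower resistance at A: R2 ‖ 60.60 = 10.29 Ω.
V_A = 6.25 × 10.29/(30.8 + 10.29) = 1.566 mV.
Stage 2 is unloaded, so V_B = V_A · R4/(R3+R4) = 1.566 × 26.2/60.60 = 0.6769 mV.

V_B ≈ 0.677 mV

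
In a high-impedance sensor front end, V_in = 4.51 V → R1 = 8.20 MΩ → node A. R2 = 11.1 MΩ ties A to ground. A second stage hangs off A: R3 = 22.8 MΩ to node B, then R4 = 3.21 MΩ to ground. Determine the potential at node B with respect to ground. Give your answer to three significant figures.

V_B ≈ 0.271 V

Looking into the second stage from A: R3 + R4 = 26.01 MΩ appears in parallel with R2.
Effective lower resistance at A: R2 ‖ 26.01 = 7.780 MΩ.
So V_A = 4.51 × 0.4869 = 2.196 V.
Stage 2 is unloaded, so V_B = V_A · R4/(R3+R4) = 2.196 × 3.21/26.01 = 0.2710 V.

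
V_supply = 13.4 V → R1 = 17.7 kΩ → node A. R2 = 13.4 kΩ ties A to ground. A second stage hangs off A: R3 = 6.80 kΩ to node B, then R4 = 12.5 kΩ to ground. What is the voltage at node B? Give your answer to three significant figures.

V_B ≈ 2.68 V

Looking into the second stage from A: R3 + R4 = 19.30 kΩ appears in parallel with R2.
R2 ‖ (R3+R4) = 7.909 kΩ.
V_A = 13.4 × 7.909/(17.7 + 7.909) = 4.138 V.
Then the unloaded second divider: V_B = V_A × R4/(R3+R4) = 4.138 × 0.6477 = 2.680 V.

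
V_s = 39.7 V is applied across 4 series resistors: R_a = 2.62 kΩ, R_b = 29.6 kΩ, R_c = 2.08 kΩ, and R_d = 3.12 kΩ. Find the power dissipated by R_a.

ΣR = 37.42 kΩ → I = 39.7/37.42 = 1.061 mA.
P(R_a) = I²·R_a = (1.061)² × 2.62 = 2.949 mW.

P ≈ 2.95 mW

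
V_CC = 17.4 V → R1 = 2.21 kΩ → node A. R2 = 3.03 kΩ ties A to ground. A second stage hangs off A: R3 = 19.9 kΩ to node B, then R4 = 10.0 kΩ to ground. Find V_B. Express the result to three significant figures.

The second stage (R3 + R4 = 29.90 kΩ) loads node A in parallel with R2.
R2 ‖ (R3+R4) = 2.751 kΩ.
First divider: V_A = V_CC · 2.751/(2.21 + 2.751) = 9.649 V.
Then the unloaded second divider: V_B = V_A × R4/(R3+R4) = 9.649 × 0.3344 = 3.227 V.

V_B ≈ 3.23 V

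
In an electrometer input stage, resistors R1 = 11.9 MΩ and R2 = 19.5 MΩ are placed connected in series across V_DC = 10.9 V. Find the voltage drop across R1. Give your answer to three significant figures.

V ≈ 4.13 V

Series total: ΣR = 11.9 + 19.5 = 31.40 MΩ.
V = V_DC · R/ΣR = 10.9 × 0.3790 = 4.131 V.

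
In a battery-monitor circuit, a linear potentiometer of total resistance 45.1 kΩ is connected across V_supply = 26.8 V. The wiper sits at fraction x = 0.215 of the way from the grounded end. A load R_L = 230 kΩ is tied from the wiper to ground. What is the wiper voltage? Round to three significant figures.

V_out ≈ 5.58 V

The pot divides into 35.40 kΩ above the wiper and 9.697 kΩ below.
(x·R_p) ‖ R_L = 9.304 kΩ.
Loaded-divider output: V_out = 26.8 × 0.2081 = 5.577 V.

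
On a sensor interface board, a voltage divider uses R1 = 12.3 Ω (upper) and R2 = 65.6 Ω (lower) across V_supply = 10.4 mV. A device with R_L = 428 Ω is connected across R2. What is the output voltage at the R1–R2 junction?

First combine the lower leg with the load: R2 ‖ R_L = 56.88 Ω.
Then V_out = V_supply · R2'/(R1 + R2') = 10.4 × 56.88/69.18 = 8.551 mV.

V_out ≈ 8.55 mV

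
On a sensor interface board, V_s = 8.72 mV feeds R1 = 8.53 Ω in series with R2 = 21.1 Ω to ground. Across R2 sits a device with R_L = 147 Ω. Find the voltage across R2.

V_out ≈ 5.96 mV

R2 ‖ R_L = (21.1 × 147)/(21.1 + 147) = 18.45 Ω.
Then V_out = V_s · R2'/(R1 + R2') = 8.72 × 18.45/26.98 = 5.963 mV.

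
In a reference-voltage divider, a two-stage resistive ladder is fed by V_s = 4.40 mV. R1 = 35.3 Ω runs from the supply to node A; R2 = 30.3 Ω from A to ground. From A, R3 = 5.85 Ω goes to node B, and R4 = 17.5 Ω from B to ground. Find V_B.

V_B ≈ 0.897 mV

The second stage (R3 + R4 = 23.35 Ω) loads node A in parallel with R2.
Effective lower resistance at A: R2 ‖ 23.35 = 13.19 Ω.
First divider: V_A = V_s · 13.19/(35.3 + 13.19) = 1.197 mV.
Stage 2 is unloaded, so V_B = V_A · R4/(R3+R4) = 1.197 × 17.5/23.35 = 0.8969 mV.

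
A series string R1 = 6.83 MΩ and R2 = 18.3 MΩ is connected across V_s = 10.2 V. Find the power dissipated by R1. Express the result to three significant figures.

Series current I = V_s/ΣR = 10.2/25.13 = 0.4059 µA.
P = I²R = 0.1647 × 6.83 = 1.125 µW.

P ≈ 1.13 µW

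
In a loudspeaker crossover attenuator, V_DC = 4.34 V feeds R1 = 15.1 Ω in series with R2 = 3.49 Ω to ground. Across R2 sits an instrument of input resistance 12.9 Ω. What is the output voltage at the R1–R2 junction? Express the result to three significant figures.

V_out ≈ 0.668 V

R2 ‖ R_L = (3.49 × 12.9)/(3.49 + 12.9) = 2.747 Ω.
Then V_out = V_DC · R2'/(R1 + R2') = 4.34 × 2.747/17.85 = 0.6680 V.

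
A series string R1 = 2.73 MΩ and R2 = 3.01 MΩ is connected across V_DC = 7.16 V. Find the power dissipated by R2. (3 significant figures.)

P ≈ 4.68 µW

Series current I = V_DC/ΣR = 7.16/5.740 = 1.247 µA.
V(R2) = I·R = 3.755 V; P = V·I = 3.755 × 1.247 = 4.683 µW.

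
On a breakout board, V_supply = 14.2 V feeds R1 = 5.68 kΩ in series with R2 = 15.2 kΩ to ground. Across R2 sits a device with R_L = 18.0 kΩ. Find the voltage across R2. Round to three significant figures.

V_out ≈ 8.41 V

First combine the lower leg with the load: R2 ‖ R_L = 8.241 kΩ.
Now apply the divider: V_out = 14.2 × 0.5920 = 8.406 V.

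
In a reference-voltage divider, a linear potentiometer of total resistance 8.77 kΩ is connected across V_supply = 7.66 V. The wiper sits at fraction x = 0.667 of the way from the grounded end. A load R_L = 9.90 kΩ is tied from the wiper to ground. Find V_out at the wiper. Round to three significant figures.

V_out ≈ 4.27 V

Lower segment x·R_p = 5.850 kΩ; upper segment (1−x)·R_p = 2.920 kΩ.
(x·R_p) ‖ R_L = 3.677 kΩ.
Then V_out = V_supply · 3.677/(2.920 + 3.677) = 4.269 V.
(Unloaded: V_out = x·V_supply = 5.11 V.)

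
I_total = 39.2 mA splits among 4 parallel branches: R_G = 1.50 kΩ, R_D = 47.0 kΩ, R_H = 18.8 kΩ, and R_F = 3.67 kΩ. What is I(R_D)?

I ≈ 0.823 mA

Conductances: ΣG = 1/1.50 + 1/47.0 + 1/18.8 + 1/3.67 = 1.014 (1/kΩ).
R_D takes the fraction G_k/ΣG = 0.02128/1.014 = 0.02099, so I = 39.2 × 0.02099 = 0.8228 mA.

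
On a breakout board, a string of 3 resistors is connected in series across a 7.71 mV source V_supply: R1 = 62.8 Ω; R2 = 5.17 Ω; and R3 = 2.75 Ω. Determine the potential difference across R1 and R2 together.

Total series resistance ΣR = 62.8 + 5.17 + 2.75 = 70.72 Ω.
R_{R1..R2} = 62.8 + 5.17 = 67.97 Ω.
V = V_supply · R/ΣR = 7.71 × 0.9611 = 7.410 mV.

V ≈ 7.41 mV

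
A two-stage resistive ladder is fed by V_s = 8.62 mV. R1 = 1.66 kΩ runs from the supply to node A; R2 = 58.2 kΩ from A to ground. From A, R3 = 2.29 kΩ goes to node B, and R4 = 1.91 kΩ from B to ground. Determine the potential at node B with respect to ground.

Looking into the second stage from A: R3 + R4 = 4.200 kΩ appears in parallel with R2.
Effective lower resistance at A: R2 ‖ 4.200 = 3.917 kΩ.
First divider: V_A = V_s · 3.917/(1.66 + 3.917) = 6.054 mV.
V_B = V_A × 0.4548 = 2.753 mV.

V_B ≈ 2.75 mV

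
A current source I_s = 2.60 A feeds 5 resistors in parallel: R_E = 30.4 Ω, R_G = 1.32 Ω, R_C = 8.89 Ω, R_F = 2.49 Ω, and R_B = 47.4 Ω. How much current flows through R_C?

Conductances: ΣG = 1/30.4 + 1/1.32 + 1/8.89 + 1/2.49 + 1/47.4 = 1.326 (1/Ω).
Current divider: I(R_C) = I_s · G_k/ΣG = 2.60 × (0.1125/1.326) = 2.60 × 0.08485 = 0.2206 A.

I ≈ 0.221 A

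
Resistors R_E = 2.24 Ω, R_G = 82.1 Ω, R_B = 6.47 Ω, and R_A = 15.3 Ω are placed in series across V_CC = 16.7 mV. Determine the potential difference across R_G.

Series total: ΣR = 2.24 + 82.1 + 6.47 + 15.3 = 106.1 Ω.
By the voltage-divider rule, V = 16.7 × 82.10/106.1 = 12.92 mV.

V ≈ 12.9 mV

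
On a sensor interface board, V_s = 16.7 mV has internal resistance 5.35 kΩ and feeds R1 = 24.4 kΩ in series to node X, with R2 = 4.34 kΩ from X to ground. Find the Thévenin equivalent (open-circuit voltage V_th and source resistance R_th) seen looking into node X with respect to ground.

V_th ≈ 2.13 mV, R_th ≈ 3.79 kΩ

R1' = 5.35 + 24.4 = 29.75 kΩ (source resistance + R1).
With X open, the divider is unloaded: V_th = 16.7 × 4.34/34.09 = 2.126 mV.
Zeroing V_s shorts the top of R1' to ground, so R_th = R1' ‖ R2 = 3.787 kΩ.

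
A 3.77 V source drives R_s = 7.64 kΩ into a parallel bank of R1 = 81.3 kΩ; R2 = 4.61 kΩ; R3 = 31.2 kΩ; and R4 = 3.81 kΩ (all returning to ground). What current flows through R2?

Equivalent of the parallel group: R_p = 1.909 kΩ.
Node voltage V_A = V_in · R_p/(R_s + R_p) = 3.77 × 0.1999 = 0.7538 V.
Branch current I = V_A/R2 = 0.7538/4.61 = 0.1635 mA.

I ≈ 0.164 mA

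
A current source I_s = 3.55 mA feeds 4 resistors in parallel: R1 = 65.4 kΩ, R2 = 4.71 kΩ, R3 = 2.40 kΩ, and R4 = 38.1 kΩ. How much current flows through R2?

Conductances: ΣG = 1/65.4 + 1/4.71 + 1/2.40 + 1/38.1 = 0.6705 (1/kΩ).
R2 takes the fraction G_k/ΣG = 0.2123/0.6705 = 0.3166, so I = 3.55 × 0.3166 = 1.124 mA.

I ≈ 1.12 mA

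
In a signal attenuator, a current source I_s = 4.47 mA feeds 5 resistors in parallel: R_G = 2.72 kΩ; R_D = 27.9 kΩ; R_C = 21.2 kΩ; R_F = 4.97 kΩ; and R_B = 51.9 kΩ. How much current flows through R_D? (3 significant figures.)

I ≈ 0.239 mA

Conductances: ΣG = 1/2.72 + 1/27.9 + 1/21.2 + 1/4.97 + 1/51.9 = 0.6711 (1/kΩ).
Current divider: I(R_D) = I_s · G_k/ΣG = 4.47 × (0.03584/0.6711) = 4.47 × 0.05341 = 0.2387 mA.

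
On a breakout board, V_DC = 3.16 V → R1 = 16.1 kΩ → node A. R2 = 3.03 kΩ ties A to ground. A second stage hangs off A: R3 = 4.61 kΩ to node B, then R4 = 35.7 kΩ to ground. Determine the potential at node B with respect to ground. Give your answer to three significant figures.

V_B ≈ 0.417 V

Looking into the second stage from A: R3 + R4 = 40.31 kΩ appears in parallel with R2.
R2 ‖ (R3+R4) = 2.818 kΩ.
First divider: V_A = V_DC · 2.818/(16.1 + 2.818) = 0.4707 V.
V_B = V_A × 0.8856 = 0.4169 V.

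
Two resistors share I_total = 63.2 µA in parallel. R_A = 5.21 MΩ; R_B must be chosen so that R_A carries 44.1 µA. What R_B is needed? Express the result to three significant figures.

Two-branch current divider: I_A = I_total · R_B/(R_A + R_B).
With f = 0.6978, R_B = R_A · f/(1−f) = 5.21 × 2.309 = 12.03 MΩ.

R_B ≈ 12.0 MΩ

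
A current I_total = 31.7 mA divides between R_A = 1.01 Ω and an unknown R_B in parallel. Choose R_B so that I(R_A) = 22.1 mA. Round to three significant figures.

R_B ≈ 2.33 Ω

The fraction through R_A equals R_B/(R_A+R_B).
22.1/31.7 = R_B/(R_A + R_B) → R_B = R_A · (0.6972)/(1 − 0.6972) = 1.01 × 2.302 = 2.325 Ω.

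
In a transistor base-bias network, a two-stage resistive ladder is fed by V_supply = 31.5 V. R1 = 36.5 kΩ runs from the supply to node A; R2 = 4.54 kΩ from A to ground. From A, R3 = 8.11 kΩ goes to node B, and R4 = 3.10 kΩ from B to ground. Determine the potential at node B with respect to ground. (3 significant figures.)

Node A sees R2 in parallel with the series input of stage 2, R3 + R4 = 11.21 kΩ.
R2 ‖ (R3+R4) = 3.231 kΩ.
V_A = 31.5 × 3.231/(36.5 + 3.231) = 2.562 V.
V_B = V_A × 0.2765 = 0.7085 V.

V_B ≈ 0.708 V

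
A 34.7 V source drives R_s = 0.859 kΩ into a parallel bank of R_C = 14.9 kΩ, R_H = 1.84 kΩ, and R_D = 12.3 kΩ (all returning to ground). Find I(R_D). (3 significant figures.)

Parallel bank: R_p = 1/(1/14.9 + 1/1.84 + 1/12.3) = 1.445 kΩ.
V_A by voltage divider: V_A = 34.7 × 1.445/(0.859 + 1.445) = 21.76 V.
I(R_D) = V_A / R_D = 21.76/12.3 = 1.769 mA.

I ≈ 1.77 mA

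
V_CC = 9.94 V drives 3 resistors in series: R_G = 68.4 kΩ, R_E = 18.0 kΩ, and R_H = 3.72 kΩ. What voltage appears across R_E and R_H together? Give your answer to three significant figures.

Series total: ΣR = 68.4 + 18.0 + 3.72 = 90.12 kΩ.
R_{R_E..R_H} = 18.0 + 3.72 = 21.72 kΩ.
By the voltage-divider rule, V = 9.94 × 21.72/90.12 = 2.396 V.

V ≈ 2.40 V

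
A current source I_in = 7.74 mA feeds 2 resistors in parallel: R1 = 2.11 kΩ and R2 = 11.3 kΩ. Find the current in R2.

Two-branch current divider: I_k = I_in · R_other/(R_1 + R_2).
So I = 7.74 × 2.11/13.41 = 1.218 mA.

I ≈ 1.22 mA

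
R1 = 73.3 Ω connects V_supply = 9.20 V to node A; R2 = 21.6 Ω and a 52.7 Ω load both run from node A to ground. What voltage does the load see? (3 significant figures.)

R2 ‖ R_L = (21.6 × 52.7)/(21.6 + 52.7) = 15.32 Ω.
Then V_out = V_supply · R2'/(R1 + R2') = 9.20 × 15.32/88.62 = 1.590 V.

V_out ≈ 1.59 V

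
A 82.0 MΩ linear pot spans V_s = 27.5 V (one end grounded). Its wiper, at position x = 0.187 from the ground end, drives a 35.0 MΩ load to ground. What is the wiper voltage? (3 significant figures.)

V_out ≈ 3.79 V

Split the track: R_lower = x·R_p = 15.33 MΩ, R_upper = (1−x)·R_p = 66.67 MΩ.
Lower segment in parallel with the load: 15.33 ‖ 35.0 = 10.66 MΩ.
V_out = 27.5 × 10.66/(66.67 + 10.66) = 3.792 V.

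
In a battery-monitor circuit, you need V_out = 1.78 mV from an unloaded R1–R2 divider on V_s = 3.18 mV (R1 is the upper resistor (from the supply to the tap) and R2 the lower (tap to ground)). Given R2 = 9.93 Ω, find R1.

The divider ratio is R2/(R1+R2) = 1.78/3.18 = 0.5597.
Rearranging, R1 = R2·(1−k)/k = 9.93 × 0.7865 = 7.810 Ω.

R1 ≈ 7.81 Ω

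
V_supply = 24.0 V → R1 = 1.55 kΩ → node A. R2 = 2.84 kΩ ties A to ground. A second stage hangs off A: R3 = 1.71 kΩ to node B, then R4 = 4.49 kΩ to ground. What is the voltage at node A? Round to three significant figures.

The second stage (R3 + R4 = 6.200 kΩ) loads node A in parallel with R2.
Effective lower resistance at A: R2 ‖ 6.200 = 1.948 kΩ.
So V_A = 24.0 × 0.5569 = 13.36 V.

V_A ≈ 13.4 V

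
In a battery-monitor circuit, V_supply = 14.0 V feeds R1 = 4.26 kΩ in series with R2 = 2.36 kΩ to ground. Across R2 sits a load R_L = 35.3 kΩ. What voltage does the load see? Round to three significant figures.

The load sits in parallel with R2, giving an effective lower resistance R2' = R2·R_L/(R2+R_L) = 2.212 kΩ.
Now apply the divider: V_out = 14.0 × 0.3418 = 4.785 V.

V_out ≈ 4.79 V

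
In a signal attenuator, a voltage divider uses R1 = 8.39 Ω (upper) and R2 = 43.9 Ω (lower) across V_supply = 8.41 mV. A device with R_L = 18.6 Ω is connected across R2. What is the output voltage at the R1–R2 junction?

First combine the lower leg with the load: R2 ‖ R_L = 13.06 Ω.
Now apply the divider: V_out = 8.41 × 0.6089 = 5.121 mV.
(Unloaded it would be 7.06 mV; the load pulls it down.)

V_out ≈ 5.12 mV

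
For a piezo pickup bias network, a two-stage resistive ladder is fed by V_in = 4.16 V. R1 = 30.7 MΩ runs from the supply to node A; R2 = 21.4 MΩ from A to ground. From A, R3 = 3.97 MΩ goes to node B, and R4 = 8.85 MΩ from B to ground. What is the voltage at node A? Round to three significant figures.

Looking into the second stage from A: R3 + R4 = 12.82 MΩ appears in parallel with R2.
R2 ‖ (R3+R4) = 8.017 MΩ.
So V_A = 4.16 × 0.2071 = 0.8614 V.

V_A ≈ 0.861 V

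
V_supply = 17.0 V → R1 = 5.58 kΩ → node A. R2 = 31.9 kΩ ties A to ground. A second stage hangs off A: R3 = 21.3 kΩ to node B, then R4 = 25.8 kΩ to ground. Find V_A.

V_A ≈ 13.1 V

The second stage (R3 + R4 = 47.10 kΩ) loads node A in parallel with R2.
Effective lower resistance at A: R2 ‖ 47.10 = 19.02 kΩ.
First divider: V_A = V_supply · 19.02/(5.58 + 19.02) = 13.14 V.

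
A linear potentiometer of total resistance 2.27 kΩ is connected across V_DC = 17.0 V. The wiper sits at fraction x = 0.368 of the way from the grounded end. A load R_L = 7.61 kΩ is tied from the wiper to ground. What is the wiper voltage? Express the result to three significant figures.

V_out ≈ 5.85 V

Lower segment x·R_p = 0.8354 kΩ; upper segment (1−x)·R_p = 1.435 kΩ.
(x·R_p) ‖ R_L = 0.7527 kΩ.
Loaded-divider output: V_out = 17.0 × 0.3441 = 5.850 V.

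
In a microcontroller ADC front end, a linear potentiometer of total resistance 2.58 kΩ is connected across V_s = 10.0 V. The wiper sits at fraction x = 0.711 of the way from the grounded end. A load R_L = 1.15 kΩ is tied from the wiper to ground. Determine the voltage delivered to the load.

V_out ≈ 4.87 V

The pot divides into 0.7456 kΩ above the wiper and 1.834 kΩ below.
R_L loads the lower segment: effective lower R = 0.7069 kΩ.
V_out = 10.0 × 0.7069/(0.7456 + 0.7069) = 4.867 V.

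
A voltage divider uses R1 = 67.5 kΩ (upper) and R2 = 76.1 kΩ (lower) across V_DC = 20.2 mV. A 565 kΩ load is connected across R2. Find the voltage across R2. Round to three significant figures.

V_out ≈ 10.1 mV

First combine the lower leg with the load: R2 ‖ R_L = 67.07 kΩ.
Then V_out = V_DC · R2'/(R1 + R2') = 20.2 × 67.07/134.6 = 10.07 mV.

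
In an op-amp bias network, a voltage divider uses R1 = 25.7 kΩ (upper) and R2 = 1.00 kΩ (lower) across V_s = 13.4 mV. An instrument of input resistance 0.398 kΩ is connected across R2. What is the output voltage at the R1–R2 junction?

V_out ≈ 0.147 mV

The load sits in parallel with R2, giving an effective lower resistance R2' = R2·R_L/(R2+R_L) = 0.2847 kΩ.
Voltage divider with the loaded lower leg: V_out = 13.4 × 0.2847/(25.7 + 0.2847) = 13.4 × 0.01096 = 0.1468 mV.
(Unloaded it would be 0.502 mV; the load pulls it down.)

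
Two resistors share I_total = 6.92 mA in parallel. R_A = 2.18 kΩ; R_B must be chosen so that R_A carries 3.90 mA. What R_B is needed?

R_B ≈ 2.82 kΩ

The fraction through R_A equals R_B/(R_A+R_B).
With f = 0.5636, R_B = R_A · f/(1−f) = 2.18 × 1.291 = 2.815 kΩ.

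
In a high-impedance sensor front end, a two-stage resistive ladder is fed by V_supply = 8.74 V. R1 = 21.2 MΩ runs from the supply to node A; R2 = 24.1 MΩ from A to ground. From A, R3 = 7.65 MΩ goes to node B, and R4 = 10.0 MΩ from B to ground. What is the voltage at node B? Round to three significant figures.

Looking into the second stage from A: R3 + R4 = 17.65 MΩ appears in parallel with R2.
R2 ‖ (R3+R4) = 10.19 MΩ.
So V_A = 8.74 × 0.3246 = 2.837 V.
Stage 2 is unloaded, so V_B = V_A · R4/(R3+R4) = 2.837 × 10.0/17.65 = 1.607 V.

V_B ≈ 1.61 V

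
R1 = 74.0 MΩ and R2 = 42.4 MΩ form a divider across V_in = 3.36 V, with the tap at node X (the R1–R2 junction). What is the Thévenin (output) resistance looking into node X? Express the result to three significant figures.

R_th ≈ 27.0 MΩ

With V_in suppressed (replaced by a short), R_th = R1 ‖ R2 = (74.00 × 42.4)/(74.00 + 42.4) = 26.96 MΩ.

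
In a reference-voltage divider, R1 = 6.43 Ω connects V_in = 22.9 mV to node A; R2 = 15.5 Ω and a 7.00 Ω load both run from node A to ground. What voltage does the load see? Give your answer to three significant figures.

V_out ≈ 9.81 mV

First combine the lower leg with the load: R2 ‖ R_L = 4.822 Ω.
Now apply the divider: V_out = 22.9 × 0.4286 = 9.814 mV.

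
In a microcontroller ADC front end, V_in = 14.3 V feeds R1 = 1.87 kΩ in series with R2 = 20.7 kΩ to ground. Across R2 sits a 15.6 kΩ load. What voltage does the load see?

First combine the lower leg with the load: R2 ‖ R_L = 8.896 kΩ.
Now apply the divider: V_out = 14.3 × 0.8263 = 11.82 V.

V_out ≈ 11.8 V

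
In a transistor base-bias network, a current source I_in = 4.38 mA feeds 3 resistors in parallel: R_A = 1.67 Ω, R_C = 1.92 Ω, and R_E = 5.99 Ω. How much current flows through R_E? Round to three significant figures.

Conductances: ΣG = 1/1.67 + 1/1.92 + 1/5.99 = 1.287 (1/Ω).
By the current-divider rule, I = I_in · G_k/ΣG = 4.38 × 0.1298 = 0.5683 mA.

I ≈ 0.568 mA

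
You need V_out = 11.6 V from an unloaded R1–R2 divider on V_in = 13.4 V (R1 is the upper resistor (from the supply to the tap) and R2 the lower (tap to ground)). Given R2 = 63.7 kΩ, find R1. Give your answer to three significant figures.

The divider ratio is R2/(R1+R2) = 11.6/13.4 = 0.8657.
R1 = R2·(1/k − 1) = 63.7 × 0.1552 = 9.884 kΩ.

R1 ≈ 9.88 kΩ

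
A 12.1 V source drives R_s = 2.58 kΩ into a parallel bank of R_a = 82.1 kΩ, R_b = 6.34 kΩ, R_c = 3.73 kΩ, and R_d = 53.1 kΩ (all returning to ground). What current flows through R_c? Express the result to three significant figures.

Parallel bank: R_p = 1/(1/82.1 + 1/6.34 + 1/3.73 + 1/53.1) = 2.189 kΩ.
V_A by voltage divider: V_A = 12.1 × 2.189/(2.58 + 2.189) = 5.554 V.
I(R_c) = V_A / R_c = 5.554/3.73 = 1.489 mA.
(Check via current divider: I_total = 2.537 mA; share G_k/ΣG = 0.5869 → same result.)

I ≈ 1.49 mA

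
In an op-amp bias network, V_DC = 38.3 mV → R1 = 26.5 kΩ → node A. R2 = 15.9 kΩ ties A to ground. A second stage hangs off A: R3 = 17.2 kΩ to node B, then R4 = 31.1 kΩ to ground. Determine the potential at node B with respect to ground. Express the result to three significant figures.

Looking into the second stage from A: R3 + R4 = 48.30 kΩ appears in parallel with R2.
R2 ‖ (R3+R4) = 11.96 kΩ.
So V_A = 38.3 × 0.3110 = 11.91 mV.
Then the unloaded second divider: V_B = V_A × R4/(R3+R4) = 11.91 × 0.6439 = 7.670 mV.

V_B ≈ 7.67 mV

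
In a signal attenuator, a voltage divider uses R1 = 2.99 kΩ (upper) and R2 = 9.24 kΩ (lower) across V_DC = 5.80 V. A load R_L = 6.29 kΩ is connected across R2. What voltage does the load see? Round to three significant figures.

The load sits in parallel with R2, giving an effective lower resistance R2' = R2·R_L/(R2+R_L) = 3.742 kΩ.
Voltage divider with the loaded lower leg: V_out = 5.80 × 3.742/(2.99 + 3.742) = 5.80 × 0.5559 = 3.224 V.
(Unloaded it would be 4.38 V; the load pulls it down.)

V_out ≈ 3.22 V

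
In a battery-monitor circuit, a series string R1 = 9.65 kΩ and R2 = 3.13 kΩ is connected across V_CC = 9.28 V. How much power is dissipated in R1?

ΣR = 12.78 kΩ → I = 9.28/12.78 = 0.7261 mA.
P = I²R = 0.5273 × 9.65 = 5.088 mW.

P ≈ 5.09 mW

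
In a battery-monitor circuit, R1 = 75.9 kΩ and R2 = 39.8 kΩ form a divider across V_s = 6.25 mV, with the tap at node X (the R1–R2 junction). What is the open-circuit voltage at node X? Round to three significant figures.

V_th ≈ 2.15 mV

With X open, the divider is unloaded: V_th = 6.25 × 39.8/115.7 = 2.150 mV.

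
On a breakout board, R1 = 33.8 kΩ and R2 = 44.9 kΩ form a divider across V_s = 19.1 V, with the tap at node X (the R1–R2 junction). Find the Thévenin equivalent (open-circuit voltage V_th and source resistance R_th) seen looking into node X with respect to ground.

V_th ≈ 10.9 V, R_th ≈ 19.3 kΩ

With X open, the divider is unloaded: V_th = 19.1 × 44.9/78.70 = 10.90 V.
Zeroing V_s shorts the top of R1 to ground, so R_th = R1 ‖ R2 = 19.28 kΩ.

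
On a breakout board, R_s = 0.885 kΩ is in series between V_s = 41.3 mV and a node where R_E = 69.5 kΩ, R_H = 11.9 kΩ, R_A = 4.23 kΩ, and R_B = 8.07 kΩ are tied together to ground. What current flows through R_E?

I ≈ 0.423 µA

Parallel bank: R_p = 1/(1/69.5 + 1/11.9 + 1/4.23 + 1/8.07) = 2.180 kΩ.
Node voltage V_A = V_s · R_p/(R_s + R_p) = 41.3 × 0.7112 = 29.37 mV.
Branch current I = V_A/R_E = 29.37/69.5 = 0.4227 µA.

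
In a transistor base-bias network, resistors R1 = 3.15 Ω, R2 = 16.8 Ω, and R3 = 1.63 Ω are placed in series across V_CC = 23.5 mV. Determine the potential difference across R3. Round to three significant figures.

V ≈ 1.78 mV

ΣR = 3.15 + 16.8 + 1.63 = 21.58 Ω.
V = V_CC · R/ΣR = 23.5 × 0.07553 = 1.775 mV.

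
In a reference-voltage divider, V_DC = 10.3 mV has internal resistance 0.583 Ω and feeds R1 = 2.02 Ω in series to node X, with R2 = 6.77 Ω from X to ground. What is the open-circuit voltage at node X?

R1' = 0.583 + 2.02 = 2.603 Ω (source resistance + R1).
V_th is the unloaded tap voltage: V_DC · R2/(R1'+R2) = 10.3 × 0.7223 = 7.440 mV.

V_th ≈ 7.44 mV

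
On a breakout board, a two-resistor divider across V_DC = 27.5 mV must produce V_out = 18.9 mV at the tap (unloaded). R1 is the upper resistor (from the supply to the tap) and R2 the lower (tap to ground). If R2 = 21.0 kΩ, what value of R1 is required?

Required fraction k = V_out/V_DC = 0.6873.
Rearranging, R1 = R2·(1−k)/k = 21.0 × 0.4550 = 9.556 kΩ.

R1 ≈ 9.56 kΩ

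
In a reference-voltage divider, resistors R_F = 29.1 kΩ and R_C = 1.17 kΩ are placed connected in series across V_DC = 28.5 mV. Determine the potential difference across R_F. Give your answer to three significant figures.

V ≈ 27.4 mV

Total series resistance ΣR = 29.1 + 1.17 = 30.27 kΩ.
By the voltage-divider rule, V = 28.5 × 29.10/30.27 = 27.40 mV.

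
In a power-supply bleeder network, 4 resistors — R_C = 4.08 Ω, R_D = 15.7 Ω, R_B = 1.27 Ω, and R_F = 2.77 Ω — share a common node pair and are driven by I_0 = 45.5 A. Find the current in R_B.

I ≈ 24.6 A

ΣG = 1/4.08 + 1/15.7 + 1/1.27 + 1/2.77 = 1.457.
By the current-divider rule, I = I_0 · G_k/ΣG = 45.5 × 0.5404 = 24.59 A.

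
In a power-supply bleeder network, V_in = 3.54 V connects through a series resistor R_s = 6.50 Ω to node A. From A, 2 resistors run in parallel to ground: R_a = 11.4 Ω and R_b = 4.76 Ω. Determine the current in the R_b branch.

I ≈ 0.253 A

Combine the parallel branches: R_p = (1/11.4 + 1/4.76)⁻¹ = 3.358 Ω.
V_A by voltage divider: V_A = 3.54 × 3.358/(6.50 + 3.358) = 1.206 V.
Branch current I = V_A/R_b = 1.206/4.76 = 0.2533 A.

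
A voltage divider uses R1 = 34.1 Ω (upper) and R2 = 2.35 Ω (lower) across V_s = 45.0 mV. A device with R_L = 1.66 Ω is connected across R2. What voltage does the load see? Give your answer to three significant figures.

First combine the lower leg with the load: R2 ‖ R_L = 0.9728 Ω.
Now apply the divider: V_out = 45.0 × 0.02774 = 1.248 mV.
(Unloaded it would be 2.90 mV; the load pulls it down.)

V_out ≈ 1.25 mV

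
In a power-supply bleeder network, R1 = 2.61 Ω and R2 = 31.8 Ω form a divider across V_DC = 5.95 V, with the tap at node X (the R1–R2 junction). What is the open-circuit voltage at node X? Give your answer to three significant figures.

V_th is the unloaded tap voltage: V_DC · R2/(R1+R2) = 5.95 × 0.9241 = 5.499 V.

V_th ≈ 5.50 V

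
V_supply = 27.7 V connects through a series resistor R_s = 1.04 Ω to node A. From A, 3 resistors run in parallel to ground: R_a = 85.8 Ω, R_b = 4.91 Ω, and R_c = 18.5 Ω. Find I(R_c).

Parallel bank: R_p = 1/(1/85.8 + 1/4.91 + 1/18.5) = 3.712 Ω.
V_A = 27.7 × 3.712/4.752 = 21.64 V.
Branch current I = V_A/R_c = 21.64/18.5 = 1.170 A.
(Equivalently: I_total = 5.829 A, then current-divider fraction G_k/ΣG = 0.2007.)

I ≈ 1.17 A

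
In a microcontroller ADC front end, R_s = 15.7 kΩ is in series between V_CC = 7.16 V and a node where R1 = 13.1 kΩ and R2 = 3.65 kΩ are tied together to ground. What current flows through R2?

I ≈ 0.302 mA

Equivalent of the parallel group: R_p = 2.855 kΩ.
V_A = 7.16 × 2.855/18.55 = 1.102 V.
I(R2) = V_A / R2 = 1.102/3.65 = 0.3018 mA.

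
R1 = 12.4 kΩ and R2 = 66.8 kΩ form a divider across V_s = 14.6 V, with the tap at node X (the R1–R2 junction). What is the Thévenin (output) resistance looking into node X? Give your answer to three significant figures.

R_th ≈ 10.5 kΩ

With V_s suppressed (replaced by a short), R_th = R1 ‖ R2 = (12.40 × 66.8)/(12.40 + 66.8) = 10.46 kΩ.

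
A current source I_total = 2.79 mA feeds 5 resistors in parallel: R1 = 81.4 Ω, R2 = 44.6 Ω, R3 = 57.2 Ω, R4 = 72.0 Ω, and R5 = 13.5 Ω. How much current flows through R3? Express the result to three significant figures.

I ≈ 0.348 mA

ΣG = 1/81.4 + 1/44.6 + 1/57.2 + 1/72.0 + 1/13.5 = 0.1402.
Current divider: I(R3) = I_total · G_k/ΣG = 2.79 × (0.01748/0.1402) = 2.79 × 0.1247 = 0.3480 mA.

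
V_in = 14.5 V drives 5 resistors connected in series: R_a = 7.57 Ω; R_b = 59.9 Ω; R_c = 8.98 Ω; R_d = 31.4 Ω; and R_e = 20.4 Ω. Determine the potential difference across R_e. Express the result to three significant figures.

V ≈ 2.31 V

Total series resistance ΣR = 7.57 + 59.9 + 8.98 + 31.4 + 20.4 = 128.2 Ω.
By the voltage-divider rule, V = 14.5 × 20.40/128.2 = 2.306 V.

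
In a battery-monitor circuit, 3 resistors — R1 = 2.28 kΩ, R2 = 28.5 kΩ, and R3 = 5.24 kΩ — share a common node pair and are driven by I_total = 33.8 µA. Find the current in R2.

I ≈ 1.78 µA

Total conductance ΣG = 1/2.28 + 1/28.5 + 1/5.24 = 0.6645 (units of 1/kΩ).
By the current-divider rule, I = I_total · G_k/ΣG = 33.8 × 0.05280 = 1.785 µA.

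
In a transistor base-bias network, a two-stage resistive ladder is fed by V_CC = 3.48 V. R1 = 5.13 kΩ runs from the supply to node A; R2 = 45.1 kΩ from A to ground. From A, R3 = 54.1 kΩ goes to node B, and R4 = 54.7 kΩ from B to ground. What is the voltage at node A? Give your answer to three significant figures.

The second stage (R3 + R4 = 108.8 kΩ) loads node A in parallel with R2.
R2 ‖ (R3+R4) = 31.88 kΩ.
V_A = 3.48 × 31.88/(5.13 + 31.88) = 2.998 V.

V_A ≈ 3.00 V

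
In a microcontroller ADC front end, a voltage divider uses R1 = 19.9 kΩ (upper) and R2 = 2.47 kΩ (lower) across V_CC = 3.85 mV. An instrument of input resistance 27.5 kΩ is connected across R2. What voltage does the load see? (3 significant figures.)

The load sits in parallel with R2, giving an effective lower resistance R2' = R2·R_L/(R2+R_L) = 2.266 kΩ.
Voltage divider with the loaded lower leg: V_out = 3.85 × 2.266/(19.9 + 2.266) = 3.85 × 0.1022 = 0.3936 mV.

V_out ≈ 0.394 mV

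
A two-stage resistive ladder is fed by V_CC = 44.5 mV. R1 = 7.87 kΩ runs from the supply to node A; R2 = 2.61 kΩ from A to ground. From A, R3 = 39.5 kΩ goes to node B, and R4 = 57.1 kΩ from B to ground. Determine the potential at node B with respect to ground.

V_B ≈ 6.42 mV

The second stage (R3 + R4 = 96.60 kΩ) loads node A in parallel with R2.
R2 ‖ (R3+R4) = 2.541 kΩ.
So V_A = 44.5 × 0.2441 = 10.86 mV.
Stage 2 is unloaded, so V_B = V_A · R4/(R3+R4) = 10.86 × 57.1/96.60 = 6.421 mV.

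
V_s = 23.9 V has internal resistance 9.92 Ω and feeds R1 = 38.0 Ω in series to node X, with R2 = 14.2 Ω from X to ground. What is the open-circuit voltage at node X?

R1' = 9.92 + 38.0 = 47.92 Ω (source resistance + R1).
Open-circuit (no load on X): V_th = V_s · R2/(R1' + R2) = 23.9 × 14.2/(47.92 + 14.2) = 5.463 V.

V_th ≈ 5.46 V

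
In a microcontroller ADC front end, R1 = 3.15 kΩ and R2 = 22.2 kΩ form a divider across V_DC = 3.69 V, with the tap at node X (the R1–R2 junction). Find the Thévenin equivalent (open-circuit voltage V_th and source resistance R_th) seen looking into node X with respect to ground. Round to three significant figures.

V_th ≈ 3.23 V, R_th ≈ 2.76 kΩ

Open-circuit (no load on X): V_th = V_DC · R2/(R1 + R2) = 3.69 × 22.2/(3.150 + 22.2) = 3.231 V.
Looking into X with the source shorted: R_th = R1·R2/(R1+R2) = 3.150 × 22.2/25.35 = 2.759 kΩ.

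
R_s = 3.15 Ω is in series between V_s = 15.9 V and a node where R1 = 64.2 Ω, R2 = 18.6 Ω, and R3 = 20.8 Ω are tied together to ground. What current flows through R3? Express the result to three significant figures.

I ≈ 0.558 A

Combine the parallel branches: R_p = (1/64.2 + 1/18.6 + 1/20.8)⁻¹ = 8.517 Ω.
V_A = 15.9 × 8.517/11.67 = 11.61 V.
Branch current I = V_A/R3 = 11.61/20.8 = 0.5580 A.
(Equivalently: I_total = 1.363 A, then current-divider fraction G_k/ΣG = 0.4095.)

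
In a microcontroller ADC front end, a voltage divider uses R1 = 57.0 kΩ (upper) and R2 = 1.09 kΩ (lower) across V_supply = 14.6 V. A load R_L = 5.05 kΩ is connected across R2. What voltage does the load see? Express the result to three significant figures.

The load sits in parallel with R2, giving an effective lower resistance R2' = R2·R_L/(R2+R_L) = 0.8965 kΩ.
Then V_out = V_supply · R2'/(R1 + R2') = 14.6 × 0.8965/57.90 = 0.2261 V.
(Unloaded it would be 0.274 V; the load pulls it down.)

V_out ≈ 0.226 V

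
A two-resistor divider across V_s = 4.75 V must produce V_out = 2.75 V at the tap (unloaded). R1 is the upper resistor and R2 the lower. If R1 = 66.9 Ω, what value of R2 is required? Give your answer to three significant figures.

R2 ≈ 92.0 Ω

Required fraction k = V_out/V_s = 0.5789.
Rearranging, R2 = R1·k/(1−k) = 66.9 × 1.375 = 91.99 Ω.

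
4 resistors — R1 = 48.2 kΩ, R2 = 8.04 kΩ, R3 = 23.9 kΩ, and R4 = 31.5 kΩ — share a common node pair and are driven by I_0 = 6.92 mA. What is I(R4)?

ΣG = 1/48.2 + 1/8.04 + 1/23.9 + 1/31.5 = 0.2187.
By the current-divider rule, I = I_0 · G_k/ΣG = 6.92 × 0.1451 = 1.004 mA.

I ≈ 1.00 mA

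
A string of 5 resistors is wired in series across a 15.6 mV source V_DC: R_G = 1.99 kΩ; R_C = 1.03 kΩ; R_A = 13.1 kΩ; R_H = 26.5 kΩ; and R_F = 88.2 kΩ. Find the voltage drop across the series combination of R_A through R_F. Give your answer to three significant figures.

Series total: ΣR = 1.99 + 1.03 + 13.1 + 26.5 + 88.2 = 130.8 kΩ.
R_{R_A..R_F} = 13.1 + 26.5 + 88.2 = 127.8 kΩ.
Voltage divider: V = V_DC · (127.8 / 130.8) = 15.6 × 0.9769 = 15.24 mV.

V ≈ 15.2 mV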